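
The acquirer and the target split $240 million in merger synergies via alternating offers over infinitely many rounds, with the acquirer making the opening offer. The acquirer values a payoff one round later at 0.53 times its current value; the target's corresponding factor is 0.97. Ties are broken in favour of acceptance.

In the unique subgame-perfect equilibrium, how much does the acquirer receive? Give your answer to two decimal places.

14.82

When the acquirer proposes, the target accepts any offer worth at least 0.97 times what the target would get by proposing next round; and vice versa.
This gives x = 240 − 0.97y and y = 240 − 0.53x, where x and y are each side's share when it proposes.
Hence (1 − 0.97·0.53)x = 240(1 − 0.97), i.e. 0.4859·x = 7.2.
x ≈ 14.8179; the target's share is 240 − x ≈ 225.1821.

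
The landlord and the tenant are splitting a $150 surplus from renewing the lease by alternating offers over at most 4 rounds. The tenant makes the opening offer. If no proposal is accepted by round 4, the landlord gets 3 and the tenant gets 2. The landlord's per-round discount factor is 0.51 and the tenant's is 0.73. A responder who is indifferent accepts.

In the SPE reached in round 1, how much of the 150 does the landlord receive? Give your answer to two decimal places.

Round 4 (the landlord proposes): the tenant gets 2 if talks fail, so the landlord offers 2 and keeps 148.
Round 3 (the tenant proposes): the landlord can get 148 next round, worth 0.51 × 148 = 75.48 now. The tenant offers 75.48 and keeps 150 − 75.48 = 74.52.
Round 2 (the landlord proposes): the tenant can get 74.52 next round, worth 0.73 × 74.52 = 54.3996 now, so the landlord offers 54.3996, keeping 95.6004.
Round 1 (the tenant proposes): the landlord can get 95.6004 next round, worth 0.51 × 95.6004 = 48.756204 now. The tenant offers 48.756204 and keeps 150 − 48.756204 = 101.243796.

48.76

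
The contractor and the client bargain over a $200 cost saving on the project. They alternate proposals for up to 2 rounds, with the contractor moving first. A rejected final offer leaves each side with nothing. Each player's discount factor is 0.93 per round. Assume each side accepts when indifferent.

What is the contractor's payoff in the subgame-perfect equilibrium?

14

By backward induction:
Round 2 (the client proposes): rejection yields 0 for the contractor; the client offers 0 and keeps 200.
Round 1 (the contractor proposes): the client can get 200 next round, worth 0.93 × 200 = 186 now, so the contractor offers 186, keeping 14.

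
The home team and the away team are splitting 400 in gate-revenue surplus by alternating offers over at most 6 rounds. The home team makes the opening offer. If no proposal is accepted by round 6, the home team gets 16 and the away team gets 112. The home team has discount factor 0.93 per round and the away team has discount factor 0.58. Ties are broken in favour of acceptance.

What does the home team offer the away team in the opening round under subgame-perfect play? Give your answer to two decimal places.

89.80

By backward induction:
Round 6 (the away team proposes): the home team gets 16 if talks fail, so the away team offers 16 and keeps 384.
Round 5 (the home team proposes): the away team can get 384 next round, worth 0.58 × 384 = 222.72 now. The home team offers 222.72 and keeps 400 − 222.72 = 177.28.
Round 4 (the away team proposes): the home team can get 177.28 next round, worth 0.93 × 177.28 = 164.8704 now, so the away team offers 164.8704, keeping 235.1296.
Round 3 (the home team proposes): the away team can get 235.1296 next round, worth 0.58 × 235.1296 = 136.375168 now; the home team offers that and keeps 263.624832.
Round 2 (the away team proposes): the home team can get 263.624832 next round, worth 0.93 × 263.624832 = 245.17109376 now. The away team offers 245.17109376 and keeps 400 − 245.17109376 = 154.82890624.
Round 1 (the home team proposes): the away team can get 154.82890624 next round, worth 0.58 × 154.82890624 = 89.8007656192 now, so the home team offers 89.8007656192, keeping 310.1992343808.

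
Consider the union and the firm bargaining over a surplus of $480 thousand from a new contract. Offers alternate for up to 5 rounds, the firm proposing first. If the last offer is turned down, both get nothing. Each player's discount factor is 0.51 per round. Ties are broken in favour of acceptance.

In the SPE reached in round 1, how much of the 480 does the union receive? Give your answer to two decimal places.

Round 5 (the firm proposes): the union will accept anything ≥ 0, so the firm offers 0 and keeps 480.
Round 4 (the union proposes): the firm can get 480 next round, worth 0.51 × 480 = 244.8 now, so the union offers 244.8, keeping 235.2.
Round 3 (the firm proposes): the union can get 235.2 next round, worth 0.51 × 235.2 = 119.952 now; the firm offers that and keeps 360.048.
Round 2 (the union proposes): the firm can get 360.048 next round, worth 0.51 × 360.048 = 183.62448 now. The union offers 183.62448 and keeps 480 − 183.62448 = 296.37552.
Round 1 (the firm proposes): the union can get 296.37552 next round, worth 0.51 × 296.37552 = 151.1515152 now; the firm offers that and keeps 328.8484848.

151.15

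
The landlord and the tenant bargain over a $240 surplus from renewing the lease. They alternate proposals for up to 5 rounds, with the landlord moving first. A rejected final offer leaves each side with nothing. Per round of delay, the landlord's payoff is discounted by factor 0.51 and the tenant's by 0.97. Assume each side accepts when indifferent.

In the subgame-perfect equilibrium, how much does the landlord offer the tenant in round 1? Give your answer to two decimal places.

Round 5 (the landlord proposes): the tenant will accept anything ≥ 0, so the landlord offers 0 and keeps 240.
Round 4 (the tenant proposes): the landlord can get 240 next round, worth 0.51 × 240 = 122.4 now, so the tenant offers 122.4, keeping 117.6.
Round 3 (the landlord proposes): the tenant can get 117.6 next round, worth 0.97 × 117.6 = 114.072 now; the landlord offers that and keeps 125.928.
Round 2 (the tenant proposes): the landlord can get 125.928 next round, worth 0.51 × 125.928 = 64.22328 now, so the tenant offers 64.22328, keeping 175.77672.
Round 1 (the landlord proposes): the tenant can get 175.77672 next round, worth 0.97 × 175.77672 = 170.5034184 now. The landlord offers 170.5034184 and keeps 240 − 170.5034184 = 69.4965816.

170.50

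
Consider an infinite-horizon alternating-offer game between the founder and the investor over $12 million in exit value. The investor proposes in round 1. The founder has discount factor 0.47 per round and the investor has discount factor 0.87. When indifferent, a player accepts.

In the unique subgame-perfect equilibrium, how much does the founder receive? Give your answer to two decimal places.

1.24

In a stationary SPE each proposer offers the other exactly their discounted continuation value.
If the investor keeps x when proposing and the founder keeps y when proposing, then x = 12 − 0.47y and y = 12 − 0.87x.
Solving: x = 12(1 − 0.47) / (1 − 0.87·0.47) = 6.36 / 0.5911 ≈ 10.7596.
The founder gets 12 − 10.7596 ≈ 1.2404.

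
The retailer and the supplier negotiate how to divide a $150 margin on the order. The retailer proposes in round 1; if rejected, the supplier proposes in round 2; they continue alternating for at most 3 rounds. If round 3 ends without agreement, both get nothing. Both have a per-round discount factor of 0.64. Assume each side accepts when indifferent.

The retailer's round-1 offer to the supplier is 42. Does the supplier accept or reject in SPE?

Work out the supplier's continuation value if the offer is rejected.
Round 3 (the retailer proposes): the supplier will accept anything ≥ 0, so the retailer offers 0 and keeps 150.
Round 2 (the supplier proposes): the retailer can get 150 next round, worth 0.64 × 150 = 96 now. The supplier offers 96 and keeps 150 − 96 = 54.
So by rejecting in round 1, the supplier gets 54 next round, worth 0.64 × 54 = 34.56 now.
Offer 42 ≥ 34.56, so the supplier accepts.

Accept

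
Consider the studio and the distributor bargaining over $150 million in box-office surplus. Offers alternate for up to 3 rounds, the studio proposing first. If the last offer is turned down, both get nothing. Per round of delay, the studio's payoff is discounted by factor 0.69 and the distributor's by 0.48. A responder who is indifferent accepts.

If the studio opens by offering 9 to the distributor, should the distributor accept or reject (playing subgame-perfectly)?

Work out the distributor's continuation value if the offer is rejected.
Round 3 (the studio proposes): rejection yields 0 for the distributor; the studio offers 0 and keeps 150.
Round 2 (the distributor proposes): the studio can get 150 next round, worth 0.69 × 150 = 103.5 now. The distributor offers 103.5 and keeps 150 − 103.5 = 46.5.
So by rejecting in round 1, the distributor gets 46.5 next round, worth 0.48 × 46.5 = 22.32 now.
Offer 9 < 22.32, so the distributor rejects.

Reject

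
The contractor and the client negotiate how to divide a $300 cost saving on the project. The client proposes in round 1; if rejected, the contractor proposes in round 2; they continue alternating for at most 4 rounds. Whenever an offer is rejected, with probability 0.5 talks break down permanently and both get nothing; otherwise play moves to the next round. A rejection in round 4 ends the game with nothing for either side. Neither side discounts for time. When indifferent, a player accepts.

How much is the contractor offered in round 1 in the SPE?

112.5

Round 4 (the contractor proposes): rejection yields 0 for the client; the contractor offers 0 and keeps 300.
Round 3 (the client proposes): rejecting gives the contractor an expected 0.5 × 300 = 150, so the client offers 150, keeping 150.
Round 2 (the contractor proposes): rejecting gives the client an expected 0.5 × 150 = 75. The contractor offers 75 and keeps 300 − 75 = 225.
Round 1 (the client proposes): rejecting gives the contractor an expected 0.5 × 225 = 112.5. The client offers 112.5 and keeps 300 − 112.5 = 187.5.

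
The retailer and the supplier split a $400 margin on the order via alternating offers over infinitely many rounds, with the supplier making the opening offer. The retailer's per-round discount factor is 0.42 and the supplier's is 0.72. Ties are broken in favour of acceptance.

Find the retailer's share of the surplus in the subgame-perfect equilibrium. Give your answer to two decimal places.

In a stationary SPE each proposer offers the other exactly their discounted continuation value.
If the supplier keeps x when proposing and the retailer keeps y when proposing, then x = 400 − 0.42y and y = 400 − 0.72x.
Solving: x = 400(1 − 0.42) / (1 − 0.72·0.42) = 232 / 0.6976 ≈ 332.5688.
The retailer gets 400 − 332.5688 ≈ 67.4312.

67.43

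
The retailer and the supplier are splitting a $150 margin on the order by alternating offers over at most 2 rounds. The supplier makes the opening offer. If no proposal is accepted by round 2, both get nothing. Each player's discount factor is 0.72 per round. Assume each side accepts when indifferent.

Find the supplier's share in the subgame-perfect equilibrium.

Round 2 (the retailer proposes): the supplier will accept anything ≥ 0, so the retailer offers 0 and keeps 150.
Round 1 (the supplier proposes): the retailer can get 150 next round, worth 0.72 × 150 = 108 now. The supplier offers 108 and keeps 150 − 108 = 42.

42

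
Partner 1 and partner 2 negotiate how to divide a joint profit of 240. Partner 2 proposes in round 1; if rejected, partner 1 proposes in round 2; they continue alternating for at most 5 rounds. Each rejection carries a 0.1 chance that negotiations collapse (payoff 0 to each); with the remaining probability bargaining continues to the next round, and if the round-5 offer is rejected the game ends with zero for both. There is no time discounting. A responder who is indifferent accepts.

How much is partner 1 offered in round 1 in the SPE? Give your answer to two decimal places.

By backward induction:
Round 5 (partner 2 proposes): partner 1 will accept anything ≥ 0, so partner 2 offers 0 and keeps 240.
Round 4 (partner 1 proposes): rejecting gives partner 2 an expected 0.9 × 240 = 216; partner 1 offers that and keeps 24.
Round 3 (partner 2 proposes): rejecting gives partner 1 an expected 0.9 × 24 = 21.6; partner 2 offers that and keeps 218.4.
Round 2 (partner 1 proposes): rejecting gives partner 2 an expected 0.9 × 218.4 = 196.56. Partner 1 offers 196.56 and keeps 240 − 196.56 = 43.44.
Round 1 (partner 2 proposes): rejecting gives partner 1 an expected 0.9 × 43.44 = 39.096. Partner 2 offers 39.096 and keeps 240 − 39.096 = 200.904.

39.10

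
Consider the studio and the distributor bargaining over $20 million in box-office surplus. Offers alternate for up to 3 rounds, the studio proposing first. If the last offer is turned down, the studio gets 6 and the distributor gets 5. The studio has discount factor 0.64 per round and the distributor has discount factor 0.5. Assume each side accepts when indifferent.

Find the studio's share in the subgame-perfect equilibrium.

14.8

Work backward from the last round.
Round 3 (the studio proposes): the distributor gets 5 if talks fail, so the studio offers 5 and keeps 15.
Round 2 (the distributor proposes): the studio can get 15 next round, worth 0.64 × 15 = 9.6 now, so the distributor offers 9.6, keeping 10.4.
Round 1 (the studio proposes): the distributor can get 10.4 next round, worth 0.5 × 10.4 = 5.2 now, so the studio offers 5.2, keeping 14.8.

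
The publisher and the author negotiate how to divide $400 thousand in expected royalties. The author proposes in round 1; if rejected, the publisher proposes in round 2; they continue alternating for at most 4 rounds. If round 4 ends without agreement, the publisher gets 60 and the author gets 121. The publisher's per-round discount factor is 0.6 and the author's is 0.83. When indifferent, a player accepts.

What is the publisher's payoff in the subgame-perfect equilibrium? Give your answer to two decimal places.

Round 4 (the publisher proposes): the author gets 121 if talks fail, so the publisher offers 121 and keeps 279.
Round 3 (the author proposes): the publisher can get 279 next round, worth 0.6 × 279 = 167.4 now. The author offers 167.4 and keeps 400 − 167.4 = 232.6.
Round 2 (the publisher proposes): the author can get 232.6 next round, worth 0.83 × 232.6 = 193.058 now, so the publisher offers 193.058, keeping 206.942.
Round 1 (the author proposes): the publisher can get 206.942 next round, worth 0.6 × 206.942 = 124.1652 now; the author offers that and keeps 275.8348.

124.17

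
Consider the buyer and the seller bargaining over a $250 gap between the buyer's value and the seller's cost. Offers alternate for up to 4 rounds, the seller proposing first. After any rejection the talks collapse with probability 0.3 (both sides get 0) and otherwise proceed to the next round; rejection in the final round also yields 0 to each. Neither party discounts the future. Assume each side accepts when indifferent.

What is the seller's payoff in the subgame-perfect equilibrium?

111.75

By backward induction:
Round 4 (the buyer proposes): rejection yields 0 for the seller; the buyer offers 0 and keeps 250.
Round 3 (the seller proposes): rejecting gives the buyer an expected 0.7 × 250 = 175; the seller offers that and keeps 75.
Round 2 (the buyer proposes): rejecting gives the seller an expected 0.7 × 75 = 52.5. The buyer offers 52.5 and keeps 250 − 52.5 = 197.5.
Round 1 (the seller proposes): rejecting gives the buyer an expected 0.7 × 197.5 = 138.25; the seller offers that and keeps 111.75.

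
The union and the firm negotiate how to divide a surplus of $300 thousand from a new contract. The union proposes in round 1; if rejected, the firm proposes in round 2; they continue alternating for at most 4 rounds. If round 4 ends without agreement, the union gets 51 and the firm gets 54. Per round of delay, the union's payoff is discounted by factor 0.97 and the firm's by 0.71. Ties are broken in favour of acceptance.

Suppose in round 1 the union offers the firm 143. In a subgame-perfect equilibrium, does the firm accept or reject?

Accept

Work out the firm's continuation value if the offer is rejected.
Round 4 (the firm proposes): the union gets 51 if talks fail, so the firm offers 51 and keeps 249.
Round 3 (the union proposes): the firm can get 249 next round, worth 0.71 × 249 = 176.79 now; the union offers that and keeps 123.21.
Round 2 (the firm proposes): the union can get 123.21 next round, worth 0.97 × 123.21 = 119.5137 now; the firm offers that and keeps 180.4863.
So by rejecting in round 1, the firm gets 180.4863 next round, worth 0.71 × 180.4863 = 128.145273 now.
Offer 143 ≥ 128.145273, so the firm accepts.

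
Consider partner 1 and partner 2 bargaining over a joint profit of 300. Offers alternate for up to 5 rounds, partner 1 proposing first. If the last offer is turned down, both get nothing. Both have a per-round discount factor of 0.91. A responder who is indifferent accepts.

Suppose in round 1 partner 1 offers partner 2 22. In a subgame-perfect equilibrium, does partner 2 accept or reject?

Round 5 (partner 1 proposes): partner 2 will accept anything ≥ 0, so partner 1 offers 0 and keeps 300.
Round 4 (partner 2 proposes): partner 1 can get 300 next round, worth 0.91 × 300 = 273 now, so partner 2 offers 273, keeping 27.
Round 3 (partner 1 proposes): partner 2 can get 27 next round, worth 0.91 × 27 = 24.57 now; partner 1 offers that and keeps 275.43.
Round 2 (partner 2 proposes): partner 1 can get 275.43 next round, worth 0.91 × 275.43 = 250.6413 now, so partner 2 offers 250.6413, keeping 49.3587.
So by rejecting in round 1, partner 2 gets 49.3587 next round, worth 0.91 × 49.3587 = 44.916417 now.
Offer 22 < 44.916417, so partner 2 rejects.

Reject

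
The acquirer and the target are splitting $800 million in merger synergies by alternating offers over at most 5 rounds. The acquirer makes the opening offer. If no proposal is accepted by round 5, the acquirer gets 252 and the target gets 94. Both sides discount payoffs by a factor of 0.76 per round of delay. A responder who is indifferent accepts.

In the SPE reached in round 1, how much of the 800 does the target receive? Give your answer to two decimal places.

Round 5 (the acquirer proposes): the target gets 94 if talks fail, so the acquirer offers 94 and keeps 706.
Round 4 (the target proposes): the acquirer can get 706 next round, worth 0.76 × 706 = 536.56 now; the target offers that and keeps 263.44.
Round 3 (the acquirer proposes): the target can get 263.44 next round, worth 0.76 × 263.44 = 200.2144 now; the acquirer offers that and keeps 599.7856.
Round 2 (the target proposes): the acquirer can get 599.7856 next round, worth 0.76 × 599.7856 = 455.837056 now, so the target offers 455.837056, keeping 344.162944.
Round 1 (the acquirer proposes): the target can get 344.162944 next round, worth 0.76 × 344.162944 = 261.56383744 now, so the acquirer offers 261.56383744, keeping 538.43616256.

261.56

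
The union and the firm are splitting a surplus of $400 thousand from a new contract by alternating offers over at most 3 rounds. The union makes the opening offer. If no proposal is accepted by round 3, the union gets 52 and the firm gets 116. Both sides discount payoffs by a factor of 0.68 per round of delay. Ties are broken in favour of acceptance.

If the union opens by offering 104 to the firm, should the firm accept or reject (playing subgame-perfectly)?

Reject

Round 3 (the union proposes): the firm gets 116 if talks fail, so the union offers 116 and keeps 284.
Round 2 (the firm proposes): the union can get 284 next round, worth 0.68 × 284 = 193.12 now, so the firm offers 193.12, keeping 206.88.
So by rejecting in round 1, the firm gets 206.88 next round, worth 0.68 × 206.88 = 140.6784 now.
Offer 104 < 140.6784, so the firm rejects.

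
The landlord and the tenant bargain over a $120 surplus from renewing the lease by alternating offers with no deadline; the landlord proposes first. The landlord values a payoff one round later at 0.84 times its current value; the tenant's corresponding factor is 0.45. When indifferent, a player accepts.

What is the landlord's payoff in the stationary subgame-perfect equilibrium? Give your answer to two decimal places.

Let x be the landlord's share when the landlord proposes and y be the tenant's share when the tenant proposes.
The tenant accepts iff offered ≥ 0.45·y, so x = 120 − 0.45y. Symmetrically y = 120 − 0.84x.
Substituting: x = 120 − 0.45(120 − 0.84x), giving x(1 − 0.84·0.45) = 120(1 − 0.45).
So x = 120 × 0.55 / 0.622 ≈ 106.1093, and the tenant receives 120 − x ≈ 13.8907.

106.11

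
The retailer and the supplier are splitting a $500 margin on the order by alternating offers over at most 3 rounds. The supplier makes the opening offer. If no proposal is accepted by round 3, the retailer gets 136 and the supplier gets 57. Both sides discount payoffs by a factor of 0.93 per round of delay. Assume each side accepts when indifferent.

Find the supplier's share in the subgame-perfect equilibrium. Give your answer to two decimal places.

Round 3 (the supplier proposes): the retailer gets 136 if talks fail, so the supplier offers 136 and keeps 364.
Round 2 (the retailer proposes): the supplier can get 364 next round, worth 0.93 × 364 = 338.52 now; the retailer offers that and keeps 161.48.
Round 1 (the supplier proposes): the retailer can get 161.48 next round, worth 0.93 × 161.48 = 150.1764 now, so the supplier offers 150.1764, keeping 349.8236.

349.82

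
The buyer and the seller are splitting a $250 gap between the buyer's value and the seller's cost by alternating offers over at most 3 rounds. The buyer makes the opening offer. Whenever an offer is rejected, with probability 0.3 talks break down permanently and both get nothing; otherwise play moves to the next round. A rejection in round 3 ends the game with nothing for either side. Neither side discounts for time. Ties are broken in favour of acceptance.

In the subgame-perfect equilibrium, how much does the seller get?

Round 3 (the buyer proposes): the seller will accept anything ≥ 0, so the buyer offers 0 and keeps 250.
Round 2 (the seller proposes): rejecting gives the buyer an expected 0.7 × 250 = 175. The seller offers 175 and keeps 250 − 175 = 75.
Round 1 (the buyer proposes): rejecting gives the seller an expected 0.7 × 75 = 52.5, so the buyer offers 52.5, keeping 197.5.

52.5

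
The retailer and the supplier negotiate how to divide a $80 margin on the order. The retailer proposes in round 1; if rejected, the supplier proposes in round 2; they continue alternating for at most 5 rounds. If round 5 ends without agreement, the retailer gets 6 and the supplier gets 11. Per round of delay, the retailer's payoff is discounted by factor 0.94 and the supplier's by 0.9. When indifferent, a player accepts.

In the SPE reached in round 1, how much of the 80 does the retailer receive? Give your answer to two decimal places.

Round 5 (the retailer proposes): the supplier gets 11 if talks fail, so the retailer offers 11 and keeps 69.
Round 4 (the supplier proposes): the retailer can get 69 next round, worth 0.94 × 69 = 64.86 now; the supplier offers that and keeps 15.14.
Round 3 (the retailer proposes): the supplier can get 15.14 next round, worth 0.9 × 15.14 = 13.626 now. The retailer offers 13.626 and keeps 80 − 13.626 = 66.374.
Round 2 (the supplier proposes): the retailer can get 66.374 next round, worth 0.94 × 66.374 = 62.39156 now. The supplier offers 62.39156 and keeps 80 − 62.39156 = 17.60844.
Round 1 (the retailer proposes): the supplier can get 17.60844 next round, worth 0.9 × 17.60844 = 15.847596 now, so the retailer offers 15.847596, keeping 64.152404.

64.15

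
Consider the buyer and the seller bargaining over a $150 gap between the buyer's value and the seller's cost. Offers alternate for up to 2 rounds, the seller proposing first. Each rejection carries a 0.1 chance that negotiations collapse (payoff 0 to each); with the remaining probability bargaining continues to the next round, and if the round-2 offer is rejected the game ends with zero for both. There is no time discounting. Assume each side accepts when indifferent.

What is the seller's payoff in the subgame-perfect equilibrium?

By backward induction:
Round 2 (the buyer proposes): the seller will accept anything ≥ 0, so the buyer offers 0 and keeps 150.
Round 1 (the seller proposes): rejecting gives the buyer an expected 0.9 × 150 = 135; the seller offers that and keeps 15.

15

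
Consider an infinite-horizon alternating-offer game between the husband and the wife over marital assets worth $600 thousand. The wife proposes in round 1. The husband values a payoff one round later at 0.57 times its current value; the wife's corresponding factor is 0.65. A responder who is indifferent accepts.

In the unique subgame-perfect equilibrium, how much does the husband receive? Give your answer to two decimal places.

190.15

In a stationary SPE each proposer offers the other exactly their discounted continuation value.
If the wife keeps x when proposing and the husband keeps y when proposing, then x = 600 − 0.57y and y = 600 − 0.65x.
Solving: x = 600(1 − 0.57) / (1 − 0.65·0.57) = 258 / 0.6295 ≈ 409.8491.
The husband gets 600 − 409.8491 ≈ 190.1509.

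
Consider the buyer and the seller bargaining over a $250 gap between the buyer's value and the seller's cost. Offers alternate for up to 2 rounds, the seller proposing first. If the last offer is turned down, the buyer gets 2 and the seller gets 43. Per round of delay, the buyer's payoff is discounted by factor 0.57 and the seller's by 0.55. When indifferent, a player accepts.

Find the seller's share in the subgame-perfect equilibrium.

Work backward from the last round.
Round 2 (the buyer proposes): the seller gets 43 if talks fail, so the buyer offers 43 and keeps 207.
Round 1 (the seller proposes): the buyer can get 207 next round, worth 0.57 × 207 = 117.99 now; the seller offers that and keeps 132.01.

132.01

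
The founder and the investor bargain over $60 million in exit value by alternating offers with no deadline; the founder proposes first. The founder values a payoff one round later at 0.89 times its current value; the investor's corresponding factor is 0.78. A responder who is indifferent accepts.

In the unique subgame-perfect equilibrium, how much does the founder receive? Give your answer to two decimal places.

43.17

Let x be the founder's share when the founder proposes and y be the investor's share when the investor proposes.
The investor accepts iff offered ≥ 0.78·y, so x = 60 − 0.78y. Symmetrically y = 60 − 0.89x.
Substituting: x = 60 − 0.78(60 − 0.89x), giving x(1 − 0.89·0.78) = 60(1 − 0.78).
So x = 60 × 0.22 / 0.3058 ≈ 43.1655, and the investor receives 60 − x ≈ 16.8345.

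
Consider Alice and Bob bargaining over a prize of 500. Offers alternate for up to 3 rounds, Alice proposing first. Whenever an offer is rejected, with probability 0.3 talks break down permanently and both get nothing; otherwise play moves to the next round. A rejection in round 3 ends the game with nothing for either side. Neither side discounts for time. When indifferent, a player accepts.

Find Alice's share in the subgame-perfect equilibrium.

By backward induction:
Round 3 (Alice proposes): Bob will accept anything ≥ 0, so Alice offers 0 and keeps 500.
Round 2 (Bob proposes): rejecting gives Alice an expected 0.7 × 500 = 350, so Bob offers 350, keeping 150.
Round 1 (Alice proposes): rejecting gives Bob an expected 0.7 × 150 = 105, so Alice offers 105, keeping 395.

395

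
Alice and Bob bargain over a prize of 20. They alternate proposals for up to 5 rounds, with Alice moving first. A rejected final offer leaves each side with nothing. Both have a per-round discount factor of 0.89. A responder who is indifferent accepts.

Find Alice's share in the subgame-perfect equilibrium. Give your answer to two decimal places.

By backward induction:
Round 5 (Alice proposes): rejection yields 0 for Bob; Alice offers 0 and keeps 20.
Round 4 (Bob proposes): Alice can get 20 next round, worth 0.89 × 20 = 17.8 now; Bob offers that and keeps 2.2.
Round 3 (Alice proposes): Bob can get 2.2 next round, worth 0.89 × 2.2 = 1.958 now. Alice offers 1.958 and keeps 20 − 1.958 = 18.042.
Round 2 (Bob proposes): Alice can get 18.042 next round, worth 0.89 × 18.042 = 16.05738 now, so Bob offers 16.05738, keeping 3.94262.
Round 1 (Alice proposes): Bob can get 3.94262 next round, worth 0.89 × 3.94262 = 3.5089318 now. Alice offers 3.5089318 and keeps 20 − 3.5089318 = 16.4910682.

16.49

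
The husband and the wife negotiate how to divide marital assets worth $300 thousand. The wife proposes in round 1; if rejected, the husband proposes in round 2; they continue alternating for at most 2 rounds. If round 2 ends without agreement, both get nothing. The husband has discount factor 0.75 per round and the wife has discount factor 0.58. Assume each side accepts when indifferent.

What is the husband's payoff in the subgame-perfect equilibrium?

225

Round 2 (the husband proposes): rejection yields 0 for the wife; the husband offers 0 and keeps 300.
Round 1 (the wife proposes): the husband can get 300 next round, worth 0.75 × 300 = 225 now. The wife offers 225 and keeps 300 − 225 = 75.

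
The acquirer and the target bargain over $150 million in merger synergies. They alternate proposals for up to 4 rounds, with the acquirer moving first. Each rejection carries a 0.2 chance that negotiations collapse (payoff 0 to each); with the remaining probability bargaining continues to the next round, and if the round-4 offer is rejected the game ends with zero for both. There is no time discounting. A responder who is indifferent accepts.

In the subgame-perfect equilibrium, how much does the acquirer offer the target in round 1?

Round 4 (the target proposes): rejection yields 0 for the acquirer; the target offers 0 and keeps 150.
Round 3 (the acquirer proposes): rejecting gives the target an expected 0.8 × 150 = 120. The acquirer offers 120 and keeps 150 − 120 = 30.
Round 2 (the target proposes): rejecting gives the acquirer an expected 0.8 × 30 = 24; the target offers that and keeps 126.
Round 1 (the acquirer proposes): rejecting gives the target an expected 0.8 × 126 = 100.8; the acquirer offers that and keeps 49.2.

100.8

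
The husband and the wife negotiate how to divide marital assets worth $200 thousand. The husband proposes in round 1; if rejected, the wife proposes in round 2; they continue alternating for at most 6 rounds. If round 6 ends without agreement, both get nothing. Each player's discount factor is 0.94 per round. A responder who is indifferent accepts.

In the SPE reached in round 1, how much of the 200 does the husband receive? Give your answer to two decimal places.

Work backward from the last round.
Round 6 (the wife proposes): the husband will accept anything ≥ 0, so the wife offers 0 and keeps 200.
Round 5 (the husband proposes): the wife can get 200 next round, worth 0.94 × 200 = 188 now, so the husband offers 188, keeping 12.
Round 4 (the wife proposes): the husband can get 12 next round, worth 0.94 × 12 = 11.28 now. The wife offers 11.28 and keeps 200 − 11.28 = 188.72.
Round 3 (the husband proposes): the wife can get 188.72 next round, worth 0.94 × 188.72 = 177.3968 now; the husband offers that and keeps 22.6032.
Round 2 (the wife proposes): the husband can get 22.6032 next round, worth 0.94 × 22.6032 = 21.247008 now. The wife offers 21.247008 and keeps 200 − 21.247008 = 178.752992.
Round 1 (the husband proposes): the wife can get 178.752992 next round, worth 0.94 × 178.752992 = 168.02781248 now; the husband offers that and keeps 31.97218752.

31.97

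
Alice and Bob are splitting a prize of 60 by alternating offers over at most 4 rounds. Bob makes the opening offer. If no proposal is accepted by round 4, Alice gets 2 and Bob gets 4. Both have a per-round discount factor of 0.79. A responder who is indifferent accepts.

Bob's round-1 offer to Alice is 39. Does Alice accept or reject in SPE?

Work out Alice's continuation value if the offer is rejected.
Round 4 (Alice proposes): Bob gets 4 if talks fail, so Alice offers 4 and keeps 56.
Round 3 (Bob proposes): Alice can get 56 next round, worth 0.79 × 56 = 44.24 now, so Bob offers 44.24, keeping 15.76.
Round 2 (Alice proposes): Bob can get 15.76 next round, worth 0.79 × 15.76 = 12.4504 now. Alice offers 12.4504 and keeps 60 − 12.4504 = 47.5496.
So by rejecting in round 1, Alice gets 47.5496 next round, worth 0.79 × 47.5496 = 37.564184 now.
Offer 39 ≥ 37.564184, so Alice accepts.

Accept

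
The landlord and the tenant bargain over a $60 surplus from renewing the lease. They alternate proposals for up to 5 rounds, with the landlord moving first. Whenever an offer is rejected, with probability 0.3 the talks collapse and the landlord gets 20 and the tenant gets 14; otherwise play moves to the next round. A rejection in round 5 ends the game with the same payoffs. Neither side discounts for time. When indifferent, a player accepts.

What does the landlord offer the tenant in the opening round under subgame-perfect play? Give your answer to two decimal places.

22.14

By backward induction:
Round 5 (the landlord proposes): the tenant gets 14 if talks fail, so the landlord offers 14 and keeps 46.
Round 4 (the tenant proposes): rejecting gives the landlord an expected 0.7 × 46 + 0.3 × 20 = 38.2; the tenant offers that and keeps 21.8.
Round 3 (the landlord proposes): rejecting gives the tenant an expected 0.7 × 21.8 + 0.3 × 14 = 19.46, so the landlord offers 19.46, keeping 40.54.
Round 2 (the tenant proposes): rejecting gives the landlord an expected 0.7 × 40.54 + 0.3 × 20 = 34.378; the tenant offers that and keeps 25.622.
Round 1 (the landlord proposes): rejecting gives the tenant an expected 0.7 × 25.622 + 0.3 × 14 = 22.1354, so the landlord offers 22.1354, keeping 37.8646.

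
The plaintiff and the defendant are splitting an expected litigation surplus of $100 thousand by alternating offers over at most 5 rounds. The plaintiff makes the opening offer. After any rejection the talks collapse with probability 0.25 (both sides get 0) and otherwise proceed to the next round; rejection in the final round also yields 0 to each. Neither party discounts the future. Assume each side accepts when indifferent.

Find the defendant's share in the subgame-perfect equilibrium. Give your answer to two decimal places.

By backward induction:
Round 5 (the plaintiff proposes): rejection yields 0 for the defendant; the plaintiff offers 0 and keeps 100.
Round 4 (the defendant proposes): rejecting gives the plaintiff an expected 0.75 × 100 = 75. The defendant offers 75 and keeps 100 − 75 = 25.
Round 3 (the plaintiff proposes): rejecting gives the defendant an expected 0.75 × 25 = 18.75. The plaintiff offers 18.75 and keeps 100 − 18.75 = 81.25.
Round 2 (the defendant proposes): rejecting gives the plaintiff an expected 0.75 × 81.25 = 60.9375, so the defendant offers 60.9375, keeping 39.0625.
Round 1 (the plaintiff proposes): rejecting gives the defendant an expected 0.75 × 39.0625 = 29.296875. The plaintiff offers 29.296875 and keeps 100 − 29.296875 = 70.703125.

29.30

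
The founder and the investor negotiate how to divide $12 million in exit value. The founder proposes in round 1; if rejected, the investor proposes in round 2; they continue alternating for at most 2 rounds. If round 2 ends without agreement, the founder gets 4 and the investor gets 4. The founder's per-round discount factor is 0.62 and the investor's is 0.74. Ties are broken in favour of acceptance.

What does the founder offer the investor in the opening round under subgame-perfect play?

By backward induction:
Round 2 (the investor proposes): the founder gets 4 if talks fail, so the investor offers 4 and keeps 8.
Round 1 (the founder proposes): the investor can get 8 next round, worth 0.74 × 8 = 5.92 now; the founder offers that and keeps 6.08.

5.92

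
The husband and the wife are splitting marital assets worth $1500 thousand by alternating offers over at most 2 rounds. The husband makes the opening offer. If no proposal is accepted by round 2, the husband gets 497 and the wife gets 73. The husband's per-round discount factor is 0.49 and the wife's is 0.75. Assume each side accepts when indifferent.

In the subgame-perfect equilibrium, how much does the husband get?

747.75

Round 2 (the wife proposes): the husband gets 497 if talks fail, so the wife offers 497 and keeps 1003.
Round 1 (the husband proposes): the wife can get 1003 next round, worth 0.75 × 1003 = 752.25 now; the husband offers that and keeps 747.75.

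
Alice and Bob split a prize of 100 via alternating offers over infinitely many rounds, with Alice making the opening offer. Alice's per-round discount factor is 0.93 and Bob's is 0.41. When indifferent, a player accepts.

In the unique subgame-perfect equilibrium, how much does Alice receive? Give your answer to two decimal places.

Let x be Alice's share when Alice proposes and y be Bob's share when Bob proposes.
Bob accepts iff offered ≥ 0.41·y, so x = 100 − 0.41y. Symmetrically y = 100 − 0.93x.
Substituting: x = 100 − 0.41(100 − 0.93x), giving x(1 − 0.93·0.41) = 100(1 − 0.41).
So x = 100 × 0.59 / 0.6187 ≈ 95.3612, and Bob receives 100 − x ≈ 4.6388.

95.36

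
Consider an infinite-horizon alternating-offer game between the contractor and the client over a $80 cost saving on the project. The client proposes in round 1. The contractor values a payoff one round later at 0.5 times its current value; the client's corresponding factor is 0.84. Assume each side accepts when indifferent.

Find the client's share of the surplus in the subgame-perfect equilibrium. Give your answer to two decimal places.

When the client proposes, the contractor accepts any offer worth at least 0.5 times what the contractor would get by proposing next round; and vice versa.
This gives x = 80 − 0.5y and y = 80 − 0.84x, where x and y are each side's share when it proposes.
Hence (1 − 0.5·0.84)x = 80(1 − 0.5), i.e. 0.58·x = 40.
x ≈ 68.9655; the contractor's share is 80 − x ≈ 11.0345.

68.97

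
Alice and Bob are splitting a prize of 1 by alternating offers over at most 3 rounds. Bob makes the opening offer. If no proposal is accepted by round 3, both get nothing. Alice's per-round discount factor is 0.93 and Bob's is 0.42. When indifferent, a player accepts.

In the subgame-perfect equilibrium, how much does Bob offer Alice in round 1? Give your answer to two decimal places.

0.54

By backward induction:
Round 3 (Bob proposes): Alice will accept anything ≥ 0, so Bob offers 0 and keeps 1.
Round 2 (Alice proposes): Bob can get 1 next round, worth 0.42 × 1 = 0.42 now. Alice offers 0.42 and keeps 1 − 0.42 = 0.58.
Round 1 (Bob proposes): Alice can get 0.58 next round, worth 0.93 × 0.58 = 0.5394 now; Bob offers that and keeps 0.4606.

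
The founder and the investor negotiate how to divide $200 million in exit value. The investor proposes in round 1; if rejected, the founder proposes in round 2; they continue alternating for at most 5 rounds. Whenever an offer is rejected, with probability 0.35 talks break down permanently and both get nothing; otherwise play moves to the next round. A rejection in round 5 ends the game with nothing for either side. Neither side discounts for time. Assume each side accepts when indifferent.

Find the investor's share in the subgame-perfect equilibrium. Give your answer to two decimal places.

135.28

Round 5 (the investor proposes): rejection yields 0 for the founder; the investor offers 0 and keeps 200.
Round 4 (the founder proposes): rejecting gives the investor an expected 0.65 × 200 = 130, so the founder offers 130, keeping 70.
Round 3 (the investor proposes): rejecting gives the founder an expected 0.65 × 70 = 45.5; the investor offers that and keeps 154.5.
Round 2 (the founder proposes): rejecting gives the investor an expected 0.65 × 154.5 = 100.425, so the founder offers 100.425, keeping 99.575.
Round 1 (the investor proposes): rejecting gives the founder an expected 0.65 × 99.575 = 64.72375. The investor offers 64.72375 and keeps 200 − 64.72375 = 135.27625.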